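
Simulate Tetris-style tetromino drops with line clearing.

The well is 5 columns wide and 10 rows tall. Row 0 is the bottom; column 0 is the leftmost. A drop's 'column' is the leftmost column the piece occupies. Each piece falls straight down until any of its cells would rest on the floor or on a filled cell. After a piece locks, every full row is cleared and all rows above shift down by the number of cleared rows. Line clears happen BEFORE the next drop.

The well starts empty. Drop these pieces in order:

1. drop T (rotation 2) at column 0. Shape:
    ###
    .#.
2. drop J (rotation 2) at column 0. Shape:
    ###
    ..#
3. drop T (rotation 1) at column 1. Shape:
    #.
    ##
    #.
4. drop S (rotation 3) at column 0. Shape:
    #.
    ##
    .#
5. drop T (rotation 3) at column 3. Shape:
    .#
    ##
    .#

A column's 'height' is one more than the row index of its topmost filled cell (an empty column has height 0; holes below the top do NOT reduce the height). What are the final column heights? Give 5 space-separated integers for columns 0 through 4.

Answer: 9 8 5 0 2

Derivation:
Drop 1: T rot2 at col 0 lands with bottom-row=0; cleared 0 line(s) (total 0); column heights now [2 2 2 0 0], max=2
Drop 2: J rot2 at col 0 lands with bottom-row=2; cleared 0 line(s) (total 0); column heights now [4 4 4 0 0], max=4
Drop 3: T rot1 at col 1 lands with bottom-row=4; cleared 0 line(s) (total 0); column heights now [4 7 6 0 0], max=7
Drop 4: S rot3 at col 0 lands with bottom-row=7; cleared 0 line(s) (total 0); column heights now [10 9 6 0 0], max=10
Drop 5: T rot3 at col 3 lands with bottom-row=0; cleared 1 line(s) (total 1); column heights now [9 8 5 0 2], max=9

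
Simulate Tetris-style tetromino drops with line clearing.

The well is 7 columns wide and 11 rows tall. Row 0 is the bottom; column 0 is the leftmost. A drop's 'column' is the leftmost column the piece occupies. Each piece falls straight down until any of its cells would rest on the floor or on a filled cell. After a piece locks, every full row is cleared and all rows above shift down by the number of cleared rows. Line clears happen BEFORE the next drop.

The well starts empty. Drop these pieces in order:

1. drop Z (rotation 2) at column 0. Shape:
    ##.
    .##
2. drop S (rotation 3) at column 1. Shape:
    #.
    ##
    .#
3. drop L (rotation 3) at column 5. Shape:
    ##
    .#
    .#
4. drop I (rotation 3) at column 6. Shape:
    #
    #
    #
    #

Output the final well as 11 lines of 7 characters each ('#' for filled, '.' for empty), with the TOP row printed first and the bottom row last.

Drop 1: Z rot2 at col 0 lands with bottom-row=0; cleared 0 line(s) (total 0); column heights now [2 2 1 0 0 0 0], max=2
Drop 2: S rot3 at col 1 lands with bottom-row=1; cleared 0 line(s) (total 0); column heights now [2 4 3 0 0 0 0], max=4
Drop 3: L rot3 at col 5 lands with bottom-row=0; cleared 0 line(s) (total 0); column heights now [2 4 3 0 0 3 3], max=4
Drop 4: I rot3 at col 6 lands with bottom-row=3; cleared 0 line(s) (total 0); column heights now [2 4 3 0 0 3 7], max=7

Answer: .......
.......
.......
.......
......#
......#
......#
.#....#
.##..##
###...#
.##...#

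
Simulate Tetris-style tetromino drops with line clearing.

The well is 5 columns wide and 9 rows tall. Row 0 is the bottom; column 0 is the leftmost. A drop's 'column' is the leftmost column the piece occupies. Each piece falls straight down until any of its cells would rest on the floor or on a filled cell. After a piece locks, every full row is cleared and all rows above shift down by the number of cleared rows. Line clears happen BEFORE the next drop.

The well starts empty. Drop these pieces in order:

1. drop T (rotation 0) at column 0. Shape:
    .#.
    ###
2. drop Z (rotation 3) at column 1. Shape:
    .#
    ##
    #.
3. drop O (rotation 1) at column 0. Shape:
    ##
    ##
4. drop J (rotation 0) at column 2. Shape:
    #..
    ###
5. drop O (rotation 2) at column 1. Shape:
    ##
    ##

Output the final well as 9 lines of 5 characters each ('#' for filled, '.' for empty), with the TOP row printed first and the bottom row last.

Drop 1: T rot0 at col 0 lands with bottom-row=0; cleared 0 line(s) (total 0); column heights now [1 2 1 0 0], max=2
Drop 2: Z rot3 at col 1 lands with bottom-row=2; cleared 0 line(s) (total 0); column heights now [1 4 5 0 0], max=5
Drop 3: O rot1 at col 0 lands with bottom-row=4; cleared 0 line(s) (total 0); column heights now [6 6 5 0 0], max=6
Drop 4: J rot0 at col 2 lands with bottom-row=5; cleared 1 line(s) (total 1); column heights now [5 5 6 0 0], max=6
Drop 5: O rot2 at col 1 lands with bottom-row=6; cleared 0 line(s) (total 1); column heights now [5 8 8 0 0], max=8

Answer: .....
.##..
.##..
..#..
###..
.##..
.#...
.#...
###..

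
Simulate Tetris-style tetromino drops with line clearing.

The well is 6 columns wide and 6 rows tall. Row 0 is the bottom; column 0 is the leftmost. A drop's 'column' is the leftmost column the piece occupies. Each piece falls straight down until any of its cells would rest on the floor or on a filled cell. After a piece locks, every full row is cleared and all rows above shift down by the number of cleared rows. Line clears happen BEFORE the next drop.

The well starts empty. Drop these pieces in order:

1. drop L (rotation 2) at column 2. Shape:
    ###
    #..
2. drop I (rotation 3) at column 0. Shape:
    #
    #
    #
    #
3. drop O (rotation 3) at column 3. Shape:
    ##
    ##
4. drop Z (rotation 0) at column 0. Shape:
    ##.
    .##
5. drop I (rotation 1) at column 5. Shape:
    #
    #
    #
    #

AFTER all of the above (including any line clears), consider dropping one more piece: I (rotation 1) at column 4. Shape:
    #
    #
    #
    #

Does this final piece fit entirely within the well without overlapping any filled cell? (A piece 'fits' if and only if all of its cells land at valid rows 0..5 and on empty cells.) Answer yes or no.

Drop 1: L rot2 at col 2 lands with bottom-row=0; cleared 0 line(s) (total 0); column heights now [0 0 2 2 2 0], max=2
Drop 2: I rot3 at col 0 lands with bottom-row=0; cleared 0 line(s) (total 0); column heights now [4 0 2 2 2 0], max=4
Drop 3: O rot3 at col 3 lands with bottom-row=2; cleared 0 line(s) (total 0); column heights now [4 0 2 4 4 0], max=4
Drop 4: Z rot0 at col 0 lands with bottom-row=3; cleared 0 line(s) (total 0); column heights now [5 5 4 4 4 0], max=5
Drop 5: I rot1 at col 5 lands with bottom-row=0; cleared 1 line(s) (total 1); column heights now [4 4 2 3 3 3], max=4
Test piece I rot1 at col 4 (width 1): heights before test = [4 4 2 3 3 3]; fits = False

Answer: no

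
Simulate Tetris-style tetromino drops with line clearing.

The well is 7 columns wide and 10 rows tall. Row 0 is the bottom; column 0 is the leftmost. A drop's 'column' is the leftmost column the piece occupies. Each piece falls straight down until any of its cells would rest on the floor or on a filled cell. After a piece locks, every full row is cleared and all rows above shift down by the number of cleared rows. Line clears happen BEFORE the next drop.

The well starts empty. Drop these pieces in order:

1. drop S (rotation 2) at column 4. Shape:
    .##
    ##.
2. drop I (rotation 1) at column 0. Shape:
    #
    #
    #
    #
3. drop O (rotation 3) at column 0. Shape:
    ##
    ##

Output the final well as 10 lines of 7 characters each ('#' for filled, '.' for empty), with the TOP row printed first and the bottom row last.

Answer: .......
.......
.......
.......
##.....
##.....
#......
#......
#....##
#...##.

Derivation:
Drop 1: S rot2 at col 4 lands with bottom-row=0; cleared 0 line(s) (total 0); column heights now [0 0 0 0 1 2 2], max=2
Drop 2: I rot1 at col 0 lands with bottom-row=0; cleared 0 line(s) (total 0); column heights now [4 0 0 0 1 2 2], max=4
Drop 3: O rot3 at col 0 lands with bottom-row=4; cleared 0 line(s) (total 0); column heights now [6 6 0 0 1 2 2], max=6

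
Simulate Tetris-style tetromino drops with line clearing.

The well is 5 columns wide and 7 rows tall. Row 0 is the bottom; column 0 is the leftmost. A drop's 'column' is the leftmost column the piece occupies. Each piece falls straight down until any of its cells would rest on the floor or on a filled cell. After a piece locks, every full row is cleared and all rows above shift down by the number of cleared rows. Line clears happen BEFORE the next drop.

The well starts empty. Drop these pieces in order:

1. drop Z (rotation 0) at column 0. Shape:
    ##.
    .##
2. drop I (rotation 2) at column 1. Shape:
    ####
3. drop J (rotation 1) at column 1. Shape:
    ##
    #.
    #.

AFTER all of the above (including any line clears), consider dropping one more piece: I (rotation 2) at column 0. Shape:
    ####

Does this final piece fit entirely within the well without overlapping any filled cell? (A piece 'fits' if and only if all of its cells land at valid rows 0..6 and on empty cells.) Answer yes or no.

Answer: yes

Derivation:
Drop 1: Z rot0 at col 0 lands with bottom-row=0; cleared 0 line(s) (total 0); column heights now [2 2 1 0 0], max=2
Drop 2: I rot2 at col 1 lands with bottom-row=2; cleared 0 line(s) (total 0); column heights now [2 3 3 3 3], max=3
Drop 3: J rot1 at col 1 lands with bottom-row=3; cleared 0 line(s) (total 0); column heights now [2 6 6 3 3], max=6
Test piece I rot2 at col 0 (width 4): heights before test = [2 6 6 3 3]; fits = True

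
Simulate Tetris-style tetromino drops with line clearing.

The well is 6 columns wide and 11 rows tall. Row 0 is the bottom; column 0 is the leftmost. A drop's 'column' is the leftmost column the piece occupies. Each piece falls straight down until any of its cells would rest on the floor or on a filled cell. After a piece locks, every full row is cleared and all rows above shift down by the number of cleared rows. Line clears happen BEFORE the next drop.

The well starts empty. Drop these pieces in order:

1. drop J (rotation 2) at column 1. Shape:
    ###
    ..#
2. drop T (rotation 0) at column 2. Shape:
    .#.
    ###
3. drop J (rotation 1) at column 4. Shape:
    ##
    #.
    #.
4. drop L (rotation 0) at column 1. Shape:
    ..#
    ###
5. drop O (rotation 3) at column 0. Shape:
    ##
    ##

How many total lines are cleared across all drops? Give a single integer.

Drop 1: J rot2 at col 1 lands with bottom-row=0; cleared 0 line(s) (total 0); column heights now [0 2 2 2 0 0], max=2
Drop 2: T rot0 at col 2 lands with bottom-row=2; cleared 0 line(s) (total 0); column heights now [0 2 3 4 3 0], max=4
Drop 3: J rot1 at col 4 lands with bottom-row=3; cleared 0 line(s) (total 0); column heights now [0 2 3 4 6 6], max=6
Drop 4: L rot0 at col 1 lands with bottom-row=4; cleared 0 line(s) (total 0); column heights now [0 5 5 6 6 6], max=6
Drop 5: O rot3 at col 0 lands with bottom-row=5; cleared 0 line(s) (total 0); column heights now [7 7 5 6 6 6], max=7

Answer: 0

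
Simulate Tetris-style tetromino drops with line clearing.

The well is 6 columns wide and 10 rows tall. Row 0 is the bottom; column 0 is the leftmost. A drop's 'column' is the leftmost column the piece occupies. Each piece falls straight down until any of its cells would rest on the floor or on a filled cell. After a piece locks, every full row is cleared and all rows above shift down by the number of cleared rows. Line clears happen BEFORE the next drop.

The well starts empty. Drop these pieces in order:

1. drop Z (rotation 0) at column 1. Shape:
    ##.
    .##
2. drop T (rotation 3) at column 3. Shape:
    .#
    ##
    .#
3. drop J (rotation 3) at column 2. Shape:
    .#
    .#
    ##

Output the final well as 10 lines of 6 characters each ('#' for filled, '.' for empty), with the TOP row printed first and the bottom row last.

Drop 1: Z rot0 at col 1 lands with bottom-row=0; cleared 0 line(s) (total 0); column heights now [0 2 2 1 0 0], max=2
Drop 2: T rot3 at col 3 lands with bottom-row=0; cleared 0 line(s) (total 0); column heights now [0 2 2 2 3 0], max=3
Drop 3: J rot3 at col 2 lands with bottom-row=2; cleared 0 line(s) (total 0); column heights now [0 2 3 5 3 0], max=5

Answer: ......
......
......
......
......
...#..
...#..
..###.
.####.
..###.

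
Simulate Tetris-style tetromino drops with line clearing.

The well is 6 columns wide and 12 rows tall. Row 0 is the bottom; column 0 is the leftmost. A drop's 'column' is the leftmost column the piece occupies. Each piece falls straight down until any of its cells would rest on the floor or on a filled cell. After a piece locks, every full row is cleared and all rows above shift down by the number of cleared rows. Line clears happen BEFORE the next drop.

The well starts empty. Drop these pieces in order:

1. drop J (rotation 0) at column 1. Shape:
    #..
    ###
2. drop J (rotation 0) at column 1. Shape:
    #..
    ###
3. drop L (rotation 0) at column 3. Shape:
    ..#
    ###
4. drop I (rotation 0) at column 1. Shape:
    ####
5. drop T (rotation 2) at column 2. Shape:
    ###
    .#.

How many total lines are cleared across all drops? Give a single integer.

Drop 1: J rot0 at col 1 lands with bottom-row=0; cleared 0 line(s) (total 0); column heights now [0 2 1 1 0 0], max=2
Drop 2: J rot0 at col 1 lands with bottom-row=2; cleared 0 line(s) (total 0); column heights now [0 4 3 3 0 0], max=4
Drop 3: L rot0 at col 3 lands with bottom-row=3; cleared 0 line(s) (total 0); column heights now [0 4 3 4 4 5], max=5
Drop 4: I rot0 at col 1 lands with bottom-row=4; cleared 0 line(s) (total 0); column heights now [0 5 5 5 5 5], max=5
Drop 5: T rot2 at col 2 lands with bottom-row=5; cleared 0 line(s) (total 0); column heights now [0 5 7 7 7 5], max=7

Answer: 0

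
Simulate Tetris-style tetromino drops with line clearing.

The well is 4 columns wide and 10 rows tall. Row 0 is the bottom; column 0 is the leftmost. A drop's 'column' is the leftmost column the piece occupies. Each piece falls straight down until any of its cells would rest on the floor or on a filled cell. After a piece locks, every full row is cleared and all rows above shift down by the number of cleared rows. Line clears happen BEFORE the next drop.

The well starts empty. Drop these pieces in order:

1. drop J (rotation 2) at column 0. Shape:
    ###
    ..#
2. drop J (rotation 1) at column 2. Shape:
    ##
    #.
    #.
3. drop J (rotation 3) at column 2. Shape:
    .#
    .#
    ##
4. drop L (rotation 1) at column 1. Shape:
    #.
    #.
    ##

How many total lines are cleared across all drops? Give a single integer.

Drop 1: J rot2 at col 0 lands with bottom-row=0; cleared 0 line(s) (total 0); column heights now [2 2 2 0], max=2
Drop 2: J rot1 at col 2 lands with bottom-row=2; cleared 0 line(s) (total 0); column heights now [2 2 5 5], max=5
Drop 3: J rot3 at col 2 lands with bottom-row=5; cleared 0 line(s) (total 0); column heights now [2 2 6 8], max=8
Drop 4: L rot1 at col 1 lands with bottom-row=6; cleared 0 line(s) (total 0); column heights now [2 9 7 8], max=9

Answer: 0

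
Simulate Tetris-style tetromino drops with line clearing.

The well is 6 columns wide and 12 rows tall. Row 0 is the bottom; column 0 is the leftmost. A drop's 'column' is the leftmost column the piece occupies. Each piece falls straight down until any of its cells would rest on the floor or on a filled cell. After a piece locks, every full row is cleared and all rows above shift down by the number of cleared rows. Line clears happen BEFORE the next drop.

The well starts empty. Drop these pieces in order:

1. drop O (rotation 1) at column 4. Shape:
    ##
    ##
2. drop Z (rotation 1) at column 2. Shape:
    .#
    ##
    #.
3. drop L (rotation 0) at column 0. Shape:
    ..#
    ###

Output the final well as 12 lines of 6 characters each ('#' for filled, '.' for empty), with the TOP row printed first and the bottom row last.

Drop 1: O rot1 at col 4 lands with bottom-row=0; cleared 0 line(s) (total 0); column heights now [0 0 0 0 2 2], max=2
Drop 2: Z rot1 at col 2 lands with bottom-row=0; cleared 0 line(s) (total 0); column heights now [0 0 2 3 2 2], max=3
Drop 3: L rot0 at col 0 lands with bottom-row=2; cleared 0 line(s) (total 0); column heights now [3 3 4 3 2 2], max=4

Answer: ......
......
......
......
......
......
......
......
..#...
####..
..####
..#.##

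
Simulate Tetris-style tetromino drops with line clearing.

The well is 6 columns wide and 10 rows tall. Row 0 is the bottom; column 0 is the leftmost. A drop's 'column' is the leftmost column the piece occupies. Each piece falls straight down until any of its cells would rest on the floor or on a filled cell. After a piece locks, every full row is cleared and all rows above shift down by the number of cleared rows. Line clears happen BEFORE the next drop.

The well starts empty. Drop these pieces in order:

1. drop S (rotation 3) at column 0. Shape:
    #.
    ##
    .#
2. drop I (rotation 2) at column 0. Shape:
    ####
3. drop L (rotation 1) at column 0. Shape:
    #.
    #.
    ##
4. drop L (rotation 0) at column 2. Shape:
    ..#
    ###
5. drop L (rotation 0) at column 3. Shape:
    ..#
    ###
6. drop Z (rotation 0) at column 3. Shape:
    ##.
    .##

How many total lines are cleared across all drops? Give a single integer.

Drop 1: S rot3 at col 0 lands with bottom-row=0; cleared 0 line(s) (total 0); column heights now [3 2 0 0 0 0], max=3
Drop 2: I rot2 at col 0 lands with bottom-row=3; cleared 0 line(s) (total 0); column heights now [4 4 4 4 0 0], max=4
Drop 3: L rot1 at col 0 lands with bottom-row=4; cleared 0 line(s) (total 0); column heights now [7 5 4 4 0 0], max=7
Drop 4: L rot0 at col 2 lands with bottom-row=4; cleared 0 line(s) (total 0); column heights now [7 5 5 5 6 0], max=7
Drop 5: L rot0 at col 3 lands with bottom-row=6; cleared 0 line(s) (total 0); column heights now [7 5 5 7 7 8], max=8
Drop 6: Z rot0 at col 3 lands with bottom-row=8; cleared 0 line(s) (total 0); column heights now [7 5 5 10 10 9], max=10

Answer: 0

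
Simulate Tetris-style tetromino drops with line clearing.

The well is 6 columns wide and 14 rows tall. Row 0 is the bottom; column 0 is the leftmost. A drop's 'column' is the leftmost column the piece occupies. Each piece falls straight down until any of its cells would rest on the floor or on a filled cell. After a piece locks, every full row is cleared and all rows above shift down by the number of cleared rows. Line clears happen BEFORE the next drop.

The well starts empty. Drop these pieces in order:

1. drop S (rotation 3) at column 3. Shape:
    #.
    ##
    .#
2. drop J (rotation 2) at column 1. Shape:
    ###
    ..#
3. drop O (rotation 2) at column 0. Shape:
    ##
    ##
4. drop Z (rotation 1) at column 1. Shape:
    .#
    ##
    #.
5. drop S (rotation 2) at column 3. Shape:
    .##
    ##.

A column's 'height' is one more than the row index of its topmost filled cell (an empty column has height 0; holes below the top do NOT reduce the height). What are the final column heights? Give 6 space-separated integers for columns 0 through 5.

Drop 1: S rot3 at col 3 lands with bottom-row=0; cleared 0 line(s) (total 0); column heights now [0 0 0 3 2 0], max=3
Drop 2: J rot2 at col 1 lands with bottom-row=3; cleared 0 line(s) (total 0); column heights now [0 5 5 5 2 0], max=5
Drop 3: O rot2 at col 0 lands with bottom-row=5; cleared 0 line(s) (total 0); column heights now [7 7 5 5 2 0], max=7
Drop 4: Z rot1 at col 1 lands with bottom-row=7; cleared 0 line(s) (total 0); column heights now [7 9 10 5 2 0], max=10
Drop 5: S rot2 at col 3 lands with bottom-row=5; cleared 0 line(s) (total 0); column heights now [7 9 10 6 7 7], max=10

Answer: 7 9 10 6 7 7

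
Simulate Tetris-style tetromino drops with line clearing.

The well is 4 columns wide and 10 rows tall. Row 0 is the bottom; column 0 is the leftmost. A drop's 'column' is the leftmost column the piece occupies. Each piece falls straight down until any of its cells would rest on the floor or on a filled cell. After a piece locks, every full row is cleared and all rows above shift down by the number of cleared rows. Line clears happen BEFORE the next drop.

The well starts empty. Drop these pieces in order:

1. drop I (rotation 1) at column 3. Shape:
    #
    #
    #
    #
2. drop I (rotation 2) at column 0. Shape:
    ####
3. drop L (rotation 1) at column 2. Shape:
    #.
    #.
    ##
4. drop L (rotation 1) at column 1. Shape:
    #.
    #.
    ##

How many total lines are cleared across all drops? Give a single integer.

Answer: 1

Derivation:
Drop 1: I rot1 at col 3 lands with bottom-row=0; cleared 0 line(s) (total 0); column heights now [0 0 0 4], max=4
Drop 2: I rot2 at col 0 lands with bottom-row=4; cleared 1 line(s) (total 1); column heights now [0 0 0 4], max=4
Drop 3: L rot1 at col 2 lands with bottom-row=4; cleared 0 line(s) (total 1); column heights now [0 0 7 5], max=7
Drop 4: L rot1 at col 1 lands with bottom-row=7; cleared 0 line(s) (total 1); column heights now [0 10 8 5], max=10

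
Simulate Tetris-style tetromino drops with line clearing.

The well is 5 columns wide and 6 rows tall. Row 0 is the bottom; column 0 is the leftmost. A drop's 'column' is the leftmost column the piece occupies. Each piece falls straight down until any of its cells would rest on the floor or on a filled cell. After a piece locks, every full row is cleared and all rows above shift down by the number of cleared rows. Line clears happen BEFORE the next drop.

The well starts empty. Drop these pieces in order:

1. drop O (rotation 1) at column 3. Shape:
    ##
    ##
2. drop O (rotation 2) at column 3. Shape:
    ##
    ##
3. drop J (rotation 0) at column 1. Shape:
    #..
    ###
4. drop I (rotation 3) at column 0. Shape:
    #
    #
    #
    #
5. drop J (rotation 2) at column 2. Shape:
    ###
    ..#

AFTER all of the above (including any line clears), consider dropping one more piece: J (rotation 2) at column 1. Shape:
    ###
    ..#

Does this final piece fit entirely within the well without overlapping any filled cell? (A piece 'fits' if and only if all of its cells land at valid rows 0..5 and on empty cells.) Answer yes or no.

Drop 1: O rot1 at col 3 lands with bottom-row=0; cleared 0 line(s) (total 0); column heights now [0 0 0 2 2], max=2
Drop 2: O rot2 at col 3 lands with bottom-row=2; cleared 0 line(s) (total 0); column heights now [0 0 0 4 4], max=4
Drop 3: J rot0 at col 1 lands with bottom-row=4; cleared 0 line(s) (total 0); column heights now [0 6 5 5 4], max=6
Drop 4: I rot3 at col 0 lands with bottom-row=0; cleared 0 line(s) (total 0); column heights now [4 6 5 5 4], max=6
Drop 5: J rot2 at col 2 lands with bottom-row=4; cleared 0 line(s) (total 0); column heights now [4 6 6 6 6], max=6
Test piece J rot2 at col 1 (width 3): heights before test = [4 6 6 6 6]; fits = False

Answer: no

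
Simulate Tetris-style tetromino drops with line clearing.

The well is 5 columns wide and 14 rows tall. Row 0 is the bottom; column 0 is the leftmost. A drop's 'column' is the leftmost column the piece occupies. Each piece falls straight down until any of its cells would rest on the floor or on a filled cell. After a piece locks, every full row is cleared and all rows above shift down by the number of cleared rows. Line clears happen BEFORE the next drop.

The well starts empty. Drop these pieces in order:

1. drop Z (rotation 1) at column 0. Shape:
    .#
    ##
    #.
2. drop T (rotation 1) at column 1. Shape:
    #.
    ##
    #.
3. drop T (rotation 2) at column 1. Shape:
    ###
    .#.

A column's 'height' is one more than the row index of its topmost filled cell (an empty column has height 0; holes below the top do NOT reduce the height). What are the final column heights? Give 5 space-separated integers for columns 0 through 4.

Drop 1: Z rot1 at col 0 lands with bottom-row=0; cleared 0 line(s) (total 0); column heights now [2 3 0 0 0], max=3
Drop 2: T rot1 at col 1 lands with bottom-row=3; cleared 0 line(s) (total 0); column heights now [2 6 5 0 0], max=6
Drop 3: T rot2 at col 1 lands with bottom-row=5; cleared 0 line(s) (total 0); column heights now [2 7 7 7 0], max=7

Answer: 2 7 7 7 0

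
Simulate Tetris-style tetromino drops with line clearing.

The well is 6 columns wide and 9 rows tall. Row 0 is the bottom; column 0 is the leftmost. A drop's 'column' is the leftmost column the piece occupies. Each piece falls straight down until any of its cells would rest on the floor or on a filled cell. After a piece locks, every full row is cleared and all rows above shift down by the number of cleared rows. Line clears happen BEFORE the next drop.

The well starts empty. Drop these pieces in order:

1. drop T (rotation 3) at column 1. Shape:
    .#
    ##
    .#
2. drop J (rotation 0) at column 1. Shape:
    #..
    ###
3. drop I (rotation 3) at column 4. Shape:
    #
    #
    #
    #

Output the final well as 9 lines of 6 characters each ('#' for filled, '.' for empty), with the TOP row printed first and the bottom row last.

Answer: ......
......
......
......
.#....
.####.
..#.#.
.##.#.
..#.#.

Derivation:
Drop 1: T rot3 at col 1 lands with bottom-row=0; cleared 0 line(s) (total 0); column heights now [0 2 3 0 0 0], max=3
Drop 2: J rot0 at col 1 lands with bottom-row=3; cleared 0 line(s) (total 0); column heights now [0 5 4 4 0 0], max=5
Drop 3: I rot3 at col 4 lands with bottom-row=0; cleared 0 line(s) (total 0); column heights now [0 5 4 4 4 0], max=5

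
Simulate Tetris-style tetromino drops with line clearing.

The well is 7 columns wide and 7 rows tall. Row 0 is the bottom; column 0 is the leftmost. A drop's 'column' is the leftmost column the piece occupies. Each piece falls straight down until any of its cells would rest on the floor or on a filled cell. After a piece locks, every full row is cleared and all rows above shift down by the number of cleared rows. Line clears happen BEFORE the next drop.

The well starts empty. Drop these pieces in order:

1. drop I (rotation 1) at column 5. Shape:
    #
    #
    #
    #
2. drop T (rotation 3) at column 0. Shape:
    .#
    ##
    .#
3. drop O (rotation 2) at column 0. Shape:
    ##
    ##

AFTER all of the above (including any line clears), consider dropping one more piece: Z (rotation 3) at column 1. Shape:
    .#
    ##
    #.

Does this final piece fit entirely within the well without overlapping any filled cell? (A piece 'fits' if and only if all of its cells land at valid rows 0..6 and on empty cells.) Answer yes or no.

Drop 1: I rot1 at col 5 lands with bottom-row=0; cleared 0 line(s) (total 0); column heights now [0 0 0 0 0 4 0], max=4
Drop 2: T rot3 at col 0 lands with bottom-row=0; cleared 0 line(s) (total 0); column heights now [2 3 0 0 0 4 0], max=4
Drop 3: O rot2 at col 0 lands with bottom-row=3; cleared 0 line(s) (total 0); column heights now [5 5 0 0 0 4 0], max=5
Test piece Z rot3 at col 1 (width 2): heights before test = [5 5 0 0 0 4 0]; fits = False

Answer: no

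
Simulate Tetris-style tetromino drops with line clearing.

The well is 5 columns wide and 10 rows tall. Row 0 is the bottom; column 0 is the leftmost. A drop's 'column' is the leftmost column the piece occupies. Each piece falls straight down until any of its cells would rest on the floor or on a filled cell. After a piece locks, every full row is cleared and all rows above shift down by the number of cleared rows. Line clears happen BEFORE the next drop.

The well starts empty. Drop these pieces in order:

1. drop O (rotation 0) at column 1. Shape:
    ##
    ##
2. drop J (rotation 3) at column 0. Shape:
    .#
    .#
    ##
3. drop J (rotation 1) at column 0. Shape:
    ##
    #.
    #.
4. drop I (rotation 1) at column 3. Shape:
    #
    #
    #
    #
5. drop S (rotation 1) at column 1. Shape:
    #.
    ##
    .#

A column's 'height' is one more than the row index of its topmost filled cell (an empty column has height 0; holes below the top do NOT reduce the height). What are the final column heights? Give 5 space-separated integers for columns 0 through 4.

Answer: 6 8 7 4 0

Derivation:
Drop 1: O rot0 at col 1 lands with bottom-row=0; cleared 0 line(s) (total 0); column heights now [0 2 2 0 0], max=2
Drop 2: J rot3 at col 0 lands with bottom-row=2; cleared 0 line(s) (total 0); column heights now [3 5 2 0 0], max=5
Drop 3: J rot1 at col 0 lands with bottom-row=3; cleared 0 line(s) (total 0); column heights now [6 6 2 0 0], max=6
Drop 4: I rot1 at col 3 lands with bottom-row=0; cleared 0 line(s) (total 0); column heights now [6 6 2 4 0], max=6
Drop 5: S rot1 at col 1 lands with bottom-row=5; cleared 0 line(s) (total 0); column heights now [6 8 7 4 0], max=8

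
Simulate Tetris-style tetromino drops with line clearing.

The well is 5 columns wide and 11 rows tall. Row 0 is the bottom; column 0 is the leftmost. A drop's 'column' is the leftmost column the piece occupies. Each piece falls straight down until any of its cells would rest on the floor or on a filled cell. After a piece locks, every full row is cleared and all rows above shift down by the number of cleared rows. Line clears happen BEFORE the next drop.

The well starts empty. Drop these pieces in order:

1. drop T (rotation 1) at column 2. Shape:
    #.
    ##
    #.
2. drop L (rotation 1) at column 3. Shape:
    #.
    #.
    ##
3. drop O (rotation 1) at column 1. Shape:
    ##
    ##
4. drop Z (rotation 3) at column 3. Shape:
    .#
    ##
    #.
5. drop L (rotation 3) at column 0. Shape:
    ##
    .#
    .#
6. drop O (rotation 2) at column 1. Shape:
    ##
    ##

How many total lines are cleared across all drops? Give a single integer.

Answer: 0

Derivation:
Drop 1: T rot1 at col 2 lands with bottom-row=0; cleared 0 line(s) (total 0); column heights now [0 0 3 2 0], max=3
Drop 2: L rot1 at col 3 lands with bottom-row=2; cleared 0 line(s) (total 0); column heights now [0 0 3 5 3], max=5
Drop 3: O rot1 at col 1 lands with bottom-row=3; cleared 0 line(s) (total 0); column heights now [0 5 5 5 3], max=5
Drop 4: Z rot3 at col 3 lands with bottom-row=5; cleared 0 line(s) (total 0); column heights now [0 5 5 7 8], max=8
Drop 5: L rot3 at col 0 lands with bottom-row=5; cleared 0 line(s) (total 0); column heights now [8 8 5 7 8], max=8
Drop 6: O rot2 at col 1 lands with bottom-row=8; cleared 0 line(s) (total 0); column heights now [8 10 10 7 8], max=10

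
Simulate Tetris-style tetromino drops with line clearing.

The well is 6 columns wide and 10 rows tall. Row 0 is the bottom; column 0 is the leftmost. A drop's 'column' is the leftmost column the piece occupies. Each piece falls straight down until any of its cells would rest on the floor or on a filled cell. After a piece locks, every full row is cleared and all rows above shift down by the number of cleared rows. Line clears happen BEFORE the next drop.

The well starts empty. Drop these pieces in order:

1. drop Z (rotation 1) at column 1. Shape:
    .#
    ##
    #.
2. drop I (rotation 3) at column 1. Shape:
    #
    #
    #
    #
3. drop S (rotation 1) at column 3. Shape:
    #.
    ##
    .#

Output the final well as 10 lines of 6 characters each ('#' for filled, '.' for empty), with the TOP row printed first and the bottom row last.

Answer: ......
......
......
......
.#....
.#....
.#....
.###..
.####.
.#..#.

Derivation:
Drop 1: Z rot1 at col 1 lands with bottom-row=0; cleared 0 line(s) (total 0); column heights now [0 2 3 0 0 0], max=3
Drop 2: I rot3 at col 1 lands with bottom-row=2; cleared 0 line(s) (total 0); column heights now [0 6 3 0 0 0], max=6
Drop 3: S rot1 at col 3 lands with bottom-row=0; cleared 0 line(s) (total 0); column heights now [0 6 3 3 2 0], max=6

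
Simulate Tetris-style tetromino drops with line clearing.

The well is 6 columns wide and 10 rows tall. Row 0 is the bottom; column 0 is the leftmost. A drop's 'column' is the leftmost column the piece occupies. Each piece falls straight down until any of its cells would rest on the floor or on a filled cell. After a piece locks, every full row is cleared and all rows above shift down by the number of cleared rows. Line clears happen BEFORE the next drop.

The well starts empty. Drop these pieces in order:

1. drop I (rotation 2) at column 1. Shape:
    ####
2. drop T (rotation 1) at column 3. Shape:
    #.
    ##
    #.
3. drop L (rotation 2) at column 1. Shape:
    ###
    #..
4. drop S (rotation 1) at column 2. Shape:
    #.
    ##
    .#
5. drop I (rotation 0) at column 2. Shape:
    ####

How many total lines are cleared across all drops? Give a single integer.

Answer: 0

Derivation:
Drop 1: I rot2 at col 1 lands with bottom-row=0; cleared 0 line(s) (total 0); column heights now [0 1 1 1 1 0], max=1
Drop 2: T rot1 at col 3 lands with bottom-row=1; cleared 0 line(s) (total 0); column heights now [0 1 1 4 3 0], max=4
Drop 3: L rot2 at col 1 lands with bottom-row=3; cleared 0 line(s) (total 0); column heights now [0 5 5 5 3 0], max=5
Drop 4: S rot1 at col 2 lands with bottom-row=5; cleared 0 line(s) (total 0); column heights now [0 5 8 7 3 0], max=8
Drop 5: I rot0 at col 2 lands with bottom-row=8; cleared 0 line(s) (total 0); column heights now [0 5 9 9 9 9], max=9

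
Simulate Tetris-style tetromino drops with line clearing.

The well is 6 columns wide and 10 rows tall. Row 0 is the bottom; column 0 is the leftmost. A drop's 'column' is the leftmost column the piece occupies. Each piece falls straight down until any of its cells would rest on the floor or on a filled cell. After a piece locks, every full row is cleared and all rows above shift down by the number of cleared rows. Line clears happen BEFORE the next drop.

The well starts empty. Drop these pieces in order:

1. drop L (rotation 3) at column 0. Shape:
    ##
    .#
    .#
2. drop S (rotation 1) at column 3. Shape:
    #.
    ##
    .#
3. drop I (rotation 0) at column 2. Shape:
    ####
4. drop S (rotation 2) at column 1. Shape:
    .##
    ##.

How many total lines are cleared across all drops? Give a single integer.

Answer: 0

Derivation:
Drop 1: L rot3 at col 0 lands with bottom-row=0; cleared 0 line(s) (total 0); column heights now [3 3 0 0 0 0], max=3
Drop 2: S rot1 at col 3 lands with bottom-row=0; cleared 0 line(s) (total 0); column heights now [3 3 0 3 2 0], max=3
Drop 3: I rot0 at col 2 lands with bottom-row=3; cleared 0 line(s) (total 0); column heights now [3 3 4 4 4 4], max=4
Drop 4: S rot2 at col 1 lands with bottom-row=4; cleared 0 line(s) (total 0); column heights now [3 5 6 6 4 4], max=6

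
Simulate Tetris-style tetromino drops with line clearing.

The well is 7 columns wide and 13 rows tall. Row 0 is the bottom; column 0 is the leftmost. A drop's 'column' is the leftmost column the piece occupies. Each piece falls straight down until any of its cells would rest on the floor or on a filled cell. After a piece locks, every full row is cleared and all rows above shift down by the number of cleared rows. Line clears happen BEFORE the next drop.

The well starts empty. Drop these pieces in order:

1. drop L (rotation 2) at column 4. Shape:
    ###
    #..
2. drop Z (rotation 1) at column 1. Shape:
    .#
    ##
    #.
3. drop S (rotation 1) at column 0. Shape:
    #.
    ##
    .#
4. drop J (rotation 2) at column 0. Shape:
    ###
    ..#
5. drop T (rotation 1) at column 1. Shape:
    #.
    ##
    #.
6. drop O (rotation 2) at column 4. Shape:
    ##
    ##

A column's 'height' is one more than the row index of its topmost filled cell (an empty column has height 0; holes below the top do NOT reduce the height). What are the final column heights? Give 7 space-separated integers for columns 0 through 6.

Drop 1: L rot2 at col 4 lands with bottom-row=0; cleared 0 line(s) (total 0); column heights now [0 0 0 0 2 2 2], max=2
Drop 2: Z rot1 at col 1 lands with bottom-row=0; cleared 0 line(s) (total 0); column heights now [0 2 3 0 2 2 2], max=3
Drop 3: S rot1 at col 0 lands with bottom-row=2; cleared 0 line(s) (total 0); column heights now [5 4 3 0 2 2 2], max=5
Drop 4: J rot2 at col 0 lands with bottom-row=4; cleared 0 line(s) (total 0); column heights now [6 6 6 0 2 2 2], max=6
Drop 5: T rot1 at col 1 lands with bottom-row=6; cleared 0 line(s) (total 0); column heights now [6 9 8 0 2 2 2], max=9
Drop 6: O rot2 at col 4 lands with bottom-row=2; cleared 0 line(s) (total 0); column heights now [6 9 8 0 4 4 2], max=9

Answer: 6 9 8 0 4 4 2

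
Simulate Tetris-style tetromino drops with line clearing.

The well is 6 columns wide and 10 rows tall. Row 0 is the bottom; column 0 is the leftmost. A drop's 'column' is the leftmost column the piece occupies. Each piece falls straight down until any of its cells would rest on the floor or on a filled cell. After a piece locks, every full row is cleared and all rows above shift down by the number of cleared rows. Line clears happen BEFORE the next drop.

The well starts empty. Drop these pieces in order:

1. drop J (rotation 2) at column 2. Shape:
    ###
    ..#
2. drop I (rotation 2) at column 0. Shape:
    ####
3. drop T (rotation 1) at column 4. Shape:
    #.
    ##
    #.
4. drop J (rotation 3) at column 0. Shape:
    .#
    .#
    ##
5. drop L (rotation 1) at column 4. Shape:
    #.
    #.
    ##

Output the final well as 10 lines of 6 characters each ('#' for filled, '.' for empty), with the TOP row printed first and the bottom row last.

Drop 1: J rot2 at col 2 lands with bottom-row=0; cleared 0 line(s) (total 0); column heights now [0 0 2 2 2 0], max=2
Drop 2: I rot2 at col 0 lands with bottom-row=2; cleared 0 line(s) (total 0); column heights now [3 3 3 3 2 0], max=3
Drop 3: T rot1 at col 4 lands with bottom-row=2; cleared 0 line(s) (total 0); column heights now [3 3 3 3 5 4], max=5
Drop 4: J rot3 at col 0 lands with bottom-row=3; cleared 0 line(s) (total 0); column heights now [4 6 3 3 5 4], max=6
Drop 5: L rot1 at col 4 lands with bottom-row=5; cleared 0 line(s) (total 0); column heights now [4 6 3 3 8 6], max=8

Answer: ......
......
....#.
....#.
.#..##
.#..#.
##..##
#####.
..###.
....#.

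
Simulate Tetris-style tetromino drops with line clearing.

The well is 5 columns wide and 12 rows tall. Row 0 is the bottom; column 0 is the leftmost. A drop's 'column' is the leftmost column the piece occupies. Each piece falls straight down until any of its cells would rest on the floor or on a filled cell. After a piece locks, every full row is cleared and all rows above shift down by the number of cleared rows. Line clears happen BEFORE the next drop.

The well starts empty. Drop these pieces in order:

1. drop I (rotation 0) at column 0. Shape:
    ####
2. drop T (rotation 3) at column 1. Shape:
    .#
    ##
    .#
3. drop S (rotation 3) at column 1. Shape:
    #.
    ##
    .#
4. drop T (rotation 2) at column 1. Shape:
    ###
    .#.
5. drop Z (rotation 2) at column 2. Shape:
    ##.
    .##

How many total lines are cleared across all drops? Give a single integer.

Drop 1: I rot0 at col 0 lands with bottom-row=0; cleared 0 line(s) (total 0); column heights now [1 1 1 1 0], max=1
Drop 2: T rot3 at col 1 lands with bottom-row=1; cleared 0 line(s) (total 0); column heights now [1 3 4 1 0], max=4
Drop 3: S rot3 at col 1 lands with bottom-row=4; cleared 0 line(s) (total 0); column heights now [1 7 6 1 0], max=7
Drop 4: T rot2 at col 1 lands with bottom-row=6; cleared 0 line(s) (total 0); column heights now [1 8 8 8 0], max=8
Drop 5: Z rot2 at col 2 lands with bottom-row=8; cleared 0 line(s) (total 0); column heights now [1 8 10 10 9], max=10

Answer: 0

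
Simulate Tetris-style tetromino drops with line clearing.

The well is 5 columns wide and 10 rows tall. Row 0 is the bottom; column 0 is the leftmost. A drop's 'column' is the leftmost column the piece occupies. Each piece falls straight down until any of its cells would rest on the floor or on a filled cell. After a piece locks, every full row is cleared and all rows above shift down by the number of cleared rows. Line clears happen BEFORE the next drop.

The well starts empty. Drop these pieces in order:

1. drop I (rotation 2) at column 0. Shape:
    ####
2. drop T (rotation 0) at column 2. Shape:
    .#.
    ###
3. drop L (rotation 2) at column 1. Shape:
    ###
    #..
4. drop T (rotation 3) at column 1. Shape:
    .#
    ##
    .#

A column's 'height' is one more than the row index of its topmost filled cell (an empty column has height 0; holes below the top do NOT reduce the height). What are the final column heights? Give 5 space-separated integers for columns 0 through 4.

Answer: 1 6 7 4 2

Derivation:
Drop 1: I rot2 at col 0 lands with bottom-row=0; cleared 0 line(s) (total 0); column heights now [1 1 1 1 0], max=1
Drop 2: T rot0 at col 2 lands with bottom-row=1; cleared 0 line(s) (total 0); column heights now [1 1 2 3 2], max=3
Drop 3: L rot2 at col 1 lands with bottom-row=2; cleared 0 line(s) (total 0); column heights now [1 4 4 4 2], max=4
Drop 4: T rot3 at col 1 lands with bottom-row=4; cleared 0 line(s) (total 0); column heights now [1 6 7 4 2], max=7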